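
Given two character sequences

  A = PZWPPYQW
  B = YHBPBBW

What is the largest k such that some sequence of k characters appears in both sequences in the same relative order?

2

Pick P [1,4] → W [8,7]; all 2 characters appear in both, in order. Since dp[8][7] = 2, nothing longer is possible.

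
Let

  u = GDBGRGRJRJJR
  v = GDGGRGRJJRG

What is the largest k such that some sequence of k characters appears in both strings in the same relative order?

9

Let dp[i][j] be the LCS length of the first i characters of u and the first j characters of v. dp[i][j] = dp[i-1][j-1]+1 when the i-th and j-th characters match, else max(dp[i-1][j], dp[i][j-1]).
    ·  G  D  G  G  R  G  R  J  J  R  G
 ·  0  0  0  0  0  0  0  0  0  0  0  0
 G  0  1  1  1  1  1  1  1  1  1  1  1
 D  0  1  2  2  2  2  2  2  2  2  2  2
 B  0  1  2  2  2  2  2  2  2  2  2  2
 G  0  1  2  3  3  3  3  3  3  3  3  3
 R  0  1  2  3  3  4  4  4  4  4  4  4
 G  0  1  2  3  4  4  5  5  5  5  5  5
 R  0  1  2  3  4  5  5  6  6  6  6  6
 J  0  1  2  3  4  5  5  6  7  7  7  7
 R  0  1  2  3  4  5  5  6  7  7  8  8
 J  0  1  2  3  4  5  5  6  7  8  8  8
 J  0  1  2  3  4  5  5  6  7  8  8  8
 R  0  1  2  3  4  5  5  6  7  8  9  9
dp[12][11] = 9. One LCS (by backtracking along matches): GDGRGRJJR.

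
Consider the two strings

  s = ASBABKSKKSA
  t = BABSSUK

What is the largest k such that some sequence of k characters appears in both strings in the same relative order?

Let dp[i][j] be the LCS length of the first i characters of s and the first j characters of t. dp[i][j] = dp[i-1][j-1]+1 when the i-th and j-th characters match, else max(dp[i-1][j], dp[i][j-1]).
    ·  B  A  B  S  S  U  K
 ·  0  0  0  0  0  0  0  0
 A  0  0  1  1  1  1  1  1
 S  0  0  1  1  2  2  2  2
 B  0  1  1  2  2  2  2  2
 A  0  1  2  2  2  2  2  2
 B  0  1  2  3  3  3  3  3
 K  0  1  2  3  3  3  3  4
 S  0  1  2  3  4  4  4  4
 K  0  1  2  3  4  4  4  5
 K  0  1  2  3  4  4  4  5
 S  0  1  2  3  4  5  5  5
 A  0  1  2  3  4  5  5  5
dp[11][7] = 5. One LCS (by backtracking along matches): BABSK.

5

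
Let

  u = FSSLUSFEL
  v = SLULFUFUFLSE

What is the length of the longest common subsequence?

One common subsequence of length 5: S [2,1] → L [4,4] → U [5,8] → S [6,11] → E [8,12]. dp[9][12] = 5 confirms this is the maximum.

5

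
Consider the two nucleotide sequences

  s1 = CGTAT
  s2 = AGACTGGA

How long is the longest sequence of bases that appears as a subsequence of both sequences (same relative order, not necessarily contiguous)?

One common subsequence of length 3: C [1,4] → G [2,7] → A [4,8]. The LCS DP gives dp[5][8] = 3, so this is optimal.

3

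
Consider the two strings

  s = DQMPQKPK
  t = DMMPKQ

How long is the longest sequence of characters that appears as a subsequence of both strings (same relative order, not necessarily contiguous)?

Let dp[i][j] be the LCS length of the first i characters of s and the first j characters of t. dp[i][j] = dp[i-1][j-1]+1 when the i-th and j-th characters match, else max(dp[i-1][j], dp[i][j-1]).
    ·  D  M  M  P  K  Q
 ·  0  0  0  0  0  0  0
 D  0  1  1  1  1  1  1
 Q  0  1  1  1  1  1  2
 M  0  1  2  2  2  2  2
 P  0  1  2  2  3  3  3
 Q  0  1  2  2  3  3  4
 K  0  1  2  2  3  4  4
 P  0  1  2  2  3  4  4
 K  0  1  2  2  3  4  4
dp[8][6] = 4. One LCS (by backtracking along matches): DMPQ.

4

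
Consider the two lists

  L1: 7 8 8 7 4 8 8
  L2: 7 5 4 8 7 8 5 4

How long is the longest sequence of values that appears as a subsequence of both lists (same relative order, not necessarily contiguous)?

4

Pick 7 at L1[1]=L2[1]; then 8 at L1[2]=L2[4]; then 8 at L1[3]=L2[6]; then 4 at L1[5]=L2[8]; all 4 values appear in both, in order. Since dp[7][8] = 4, nothing longer is possible.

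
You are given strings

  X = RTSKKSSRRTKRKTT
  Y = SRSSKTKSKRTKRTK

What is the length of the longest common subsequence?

Match R at X[1]=Y[2]; then S at X[3]=Y[4]; then K at X[4]=Y[5]; then K at X[5]=Y[7]; then S at X[6]=Y[8]; then R at X[9]=Y[10]; then T at X[10]=Y[11]; then K at X[11]=Y[12]; then R at X[12]=Y[13]; then K at X[13]=Y[15] — 10 characters in the same relative order in both. The LCS DP gives dp[15][15] = 10, so this is optimal.

10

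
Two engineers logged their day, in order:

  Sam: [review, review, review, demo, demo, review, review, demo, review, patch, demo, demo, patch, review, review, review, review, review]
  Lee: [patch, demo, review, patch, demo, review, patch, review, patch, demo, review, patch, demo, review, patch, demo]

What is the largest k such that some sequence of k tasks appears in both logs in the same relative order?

9

Pick review [1,3]; then review [2,6]; then review [3,8]; then demo [5,10]; then review [6,11]; then demo [8,13]; then review [9,14]; then patch [10,15]; then demo [12,16]; all 9 tasks appear in both, in order. dp[18][16] = 9 confirms this is the maximum.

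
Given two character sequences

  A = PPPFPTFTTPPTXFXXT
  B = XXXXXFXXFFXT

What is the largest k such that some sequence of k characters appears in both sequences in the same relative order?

Match F (A #4, B #6), then F (A #7, B #9), then F (A #14, B #10), then X (A #16, B #11), then T (A #17, B #12) — 5 characters in the same relative order in both. The LCS DP gives dp[17][12] = 5, so this is optimal.

5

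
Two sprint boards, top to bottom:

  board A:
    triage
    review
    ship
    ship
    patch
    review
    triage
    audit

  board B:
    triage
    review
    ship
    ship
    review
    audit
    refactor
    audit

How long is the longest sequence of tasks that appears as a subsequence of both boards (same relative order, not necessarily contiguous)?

6

Match triage at board A[1]=board B[1], review at board A[2]=board B[2], ship at board A[3]=board B[3], ship at board A[4]=board B[4], review at board A[6]=board B[5], audit at board A[8]=board B[8] — 6 tasks in the same relative order in both, and the DP table's final entry dp[8][8] is also 6, so no common subsequence is longer.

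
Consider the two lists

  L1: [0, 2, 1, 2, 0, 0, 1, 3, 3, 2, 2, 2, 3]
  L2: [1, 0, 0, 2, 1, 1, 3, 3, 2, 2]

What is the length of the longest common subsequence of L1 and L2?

8

Let dp[i][j] be the LCS length of the first i values of L1 and the first j values of L2. dp[i][j] = dp[i-1][j-1]+1 when the i-th and j-th values match, else max(dp[i-1][j], dp[i][j-1]).
    ·  1  0  0  2  1  1  3  3  2  2
 ·  0  0  0  0  0  0  0  0  0  0  0
 0  0  0  1  1  1  1  1  1  1  1  1
 2  0  0  1  1  2  2  2  2  2  2  2
 1  0  1  1  1  2  3  3  3  3  3  3
 2  0  1  1  1  2  3  3  3  3  4  4
 0  0  1  2  2  2  3  3  3  3  4  4
 0  0  1  2  3  3  3  3  3  3  4  4
 1  0  1  2  3  3  4  4  4  4  4  4
 3  0  1  2  3  3  4  4  5  5  5  5
 3  0  1  2  3  3  4  4  5  6  6  6
 2  0  1  2  3  4  4  4  5  6  7  7
 2  0  1  2  3  4  4  4  5  6  7  8
 2  0  1  2  3  4  4  4  5  6  7  8
 3  0  1  2  3  4  4  4  5  6  7  8
dp[13][10] = 8. One LCS (by backtracking along matches): 0, 2, 1, 1, 3, 3, 2, 2.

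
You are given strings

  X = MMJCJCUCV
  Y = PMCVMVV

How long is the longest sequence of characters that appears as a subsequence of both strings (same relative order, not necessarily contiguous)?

One common subsequence of length 3: M (X #1, Y #2) → M (X #2, Y #5) → V (X #9, Y #7). Since dp[9][7] = 3, nothing longer is possible.

3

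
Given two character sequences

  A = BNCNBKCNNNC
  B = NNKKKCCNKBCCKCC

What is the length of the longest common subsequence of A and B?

One common subsequence of length 7: N [2,2] → C [3,7] → N [4,8] → B [5,10] → K [6,13] → C [7,14] → C [11,15]. dp[11][15] = 7 confirms this is the maximum.

7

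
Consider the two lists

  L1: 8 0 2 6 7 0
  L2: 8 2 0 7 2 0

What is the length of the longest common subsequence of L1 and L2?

Let dp[i][j] be the LCS length of the first i values of L1 and the first j values of L2. dp[i][j] = dp[i-1][j-1]+1 when the i-th and j-th values match, else max(dp[i-1][j], dp[i][j-1]).
    ·  8  2  0  7  2  0
 ·  0  0  0  0  0  0  0
 8  0  1  1  1  1  1  1
 0  0  1  1  2  2  2  2
 2  0  1  2  2  2  3  3
 6  0  1  2  2  2  3  3
 7  0  1  2  2  3  3  3
 0  0  1  2  3  3  3  4
dp[6][6] = 4. One LCS (by backtracking along matches): 8, 0, 2, 0.

4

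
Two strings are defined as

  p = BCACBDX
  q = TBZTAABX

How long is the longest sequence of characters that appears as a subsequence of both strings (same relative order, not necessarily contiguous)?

Taking B [1,2], A [3,6], B [5,7], X [7,8] gives a common subsequence of length 4. The LCS DP gives dp[7][8] = 4, so this is optimal.

4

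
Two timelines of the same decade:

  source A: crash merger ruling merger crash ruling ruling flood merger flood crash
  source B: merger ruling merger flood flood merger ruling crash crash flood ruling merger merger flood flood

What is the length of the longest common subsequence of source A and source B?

7

One common subsequence of length 7: merger at source A[2]=source B[1], then ruling at source A[3]=source B[2], then merger at source A[4]=source B[6], then crash at source A[5]=source B[9], then ruling at source A[6]=source B[11], then flood at source A[8]=source B[14], then flood at source A[10]=source B[15]. dp[11][15] = 7 confirms this is the maximum.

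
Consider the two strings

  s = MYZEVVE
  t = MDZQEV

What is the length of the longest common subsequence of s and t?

Let dp[i][j] be the LCS length of the first i characters of s and the first j characters of t. dp[i][j] = dp[i-1][j-1]+1 when the i-th and j-th characters match, else max(dp[i-1][j], dp[i][j-1]).
    ·  M  D  Z  Q  E  V
 ·  0  0  0  0  0  0  0
 M  0  1  1  1  1  1  1
 Y  0  1  1  1  1  1  1
 Z  0  1  1  2  2  2  2
 E  0  1  1  2  2  3  3
 V  0  1  1  2  2  3  4
 V  0  1  1  2  2  3  4
 E  0  1  1  2  2  3  4
dp[7][6] = 4. One LCS (by backtracking along matches): MZEV.

4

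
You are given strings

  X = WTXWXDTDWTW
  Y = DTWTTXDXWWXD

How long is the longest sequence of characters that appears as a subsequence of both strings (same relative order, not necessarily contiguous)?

Pick W (X #1, Y #3), then T (X #2, Y #5), then X (X #3, Y #8), then W (X #4, Y #10), then X (X #5, Y #11), then D (X #8, Y #12); all 6 characters appear in both, in order. dp[11][12] = 6 confirms this is the maximum.

6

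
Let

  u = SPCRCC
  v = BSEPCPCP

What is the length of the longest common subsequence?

Taking S at u[1]=v[2], P at u[2]=v[4], C at u[3]=v[5], C at u[5]=v[7] gives a common subsequence of length 4. Since dp[6][8] = 4, nothing longer is possible.

4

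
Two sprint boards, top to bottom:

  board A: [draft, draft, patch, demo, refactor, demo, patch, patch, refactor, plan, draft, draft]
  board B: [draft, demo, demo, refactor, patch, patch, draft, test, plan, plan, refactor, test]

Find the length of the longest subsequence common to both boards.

6

Pick draft at board A[1]=board B[1]; then demo at board A[4]=board B[3]; then refactor at board A[5]=board B[4]; then patch at board A[7]=board B[5]; then patch at board A[8]=board B[6]; then refactor at board A[9]=board B[11]; all 6 tasks appear in both, in order, and the DP table's final entry dp[12][12] is also 6, so no common subsequence is longer.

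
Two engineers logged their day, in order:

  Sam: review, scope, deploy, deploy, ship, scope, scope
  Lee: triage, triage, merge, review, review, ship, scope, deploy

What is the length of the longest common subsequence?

3

Match review (Sam #1, Lee #5); then scope (Sam #2, Lee #7); then deploy (Sam #4, Lee #8) — 3 tasks in the same relative order in both, and the DP table's final entry dp[7][8] is also 3, so no common subsequence is longer.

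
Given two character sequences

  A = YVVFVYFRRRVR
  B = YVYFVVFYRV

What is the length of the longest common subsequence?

Let dp[i][j] be the LCS length of the first i characters of A and the first j characters of B. dp[i][j] = dp[i-1][j-1]+1 when the i-th and j-th characters match, else max(dp[i-1][j], dp[i][j-1]).
    ·  Y  V  Y  F  V  V  F  Y  R  V
 ·  0  0  0  0  0  0  0  0  0  0  0
 Y  0  1  1  1  1  1  1  1  1  1  1
 V  0  1  2  2  2  2  2  2  2  2  2
 V  0  1  2  2  2  3  3  3  3  3  3
 F  0  1  2  2  3  3  3  4  4  4  4
 V  0  1  2  2  3  4  4  4  4  4  5
 Y  0  1  2  3  3  4  4  4  5  5  5
 F  0  1  2  3  4  4  4  5  5  5  5
 R  0  1  2  3  4  4  4  5  5  6  6
 R  0  1  2  3  4  4  4  5  5  6  6
 R  0  1  2  3  4  4  4  5  5  6  6
 V  0  1  2  3  4  5  5  5  5  6  7
 R  0  1  2  3  4  5  5  5  5  6  7
dp[12][10] = 7. One LCS (by backtracking along matches): YVVFYRV.

7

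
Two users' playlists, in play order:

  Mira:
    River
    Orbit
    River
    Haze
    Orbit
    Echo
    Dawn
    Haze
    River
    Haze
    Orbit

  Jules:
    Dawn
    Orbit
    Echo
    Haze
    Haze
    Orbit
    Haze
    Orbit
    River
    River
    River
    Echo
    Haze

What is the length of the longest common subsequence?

Taking Orbit (Mira #2, Jules #2) → Haze (Mira #4, Jules #5) → Orbit (Mira #5, Jules #6) → Haze (Mira #8, Jules #7) → River (Mira #9, Jules #11) → Haze (Mira #10, Jules #13) gives a common subsequence of length 6. The LCS DP gives dp[11][13] = 6, so this is optimal.

6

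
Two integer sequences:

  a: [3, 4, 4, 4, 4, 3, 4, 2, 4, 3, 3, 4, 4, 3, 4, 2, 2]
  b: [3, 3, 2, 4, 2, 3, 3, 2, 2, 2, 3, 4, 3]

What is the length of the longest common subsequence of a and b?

8

Pick 3 [1,1] → 3 [6,2] → 4 [7,4] → 2 [8,5] → 3 [10,7] → 3 [11,11] → 4 [13,12] → 3 [14,13]; all 8 values appear in both, in order. The LCS DP gives dp[17][13] = 8, so this is optimal.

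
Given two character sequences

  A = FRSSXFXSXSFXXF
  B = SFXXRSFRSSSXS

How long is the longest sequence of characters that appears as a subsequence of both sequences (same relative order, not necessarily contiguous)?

Pick F at A[1]=B[7], R at A[2]=B[8], S at A[3]=B[9], S at A[4]=B[10], S at A[8]=B[11], X at A[9]=B[12], S at A[10]=B[13]; all 7 characters appear in both, in order. Since dp[14][13] = 7, nothing longer is possible.

7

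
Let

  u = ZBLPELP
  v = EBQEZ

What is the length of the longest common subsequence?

Let dp[i][j] be the LCS length of the first i characters of u and the first j characters of v. dp[i][j] = dp[i-1][j-1]+1 when the i-th and j-th characters match, else max(dp[i-1][j], dp[i][j-1]).
    ·  E  B  Q  E  Z
 ·  0  0  0  0  0  0
 Z  0  0  0  0  0  1
 B  0  0  1  1  1  1
 L  0  0  1  1  1  1
 P  0  0  1  1  1  1
 E  0  1  1  1  2  2
 L  0  1  1  1  2  2
 P  0  1  1  1  2  2
dp[7][5] = 2. One LCS (by backtracking along matches): BE.

2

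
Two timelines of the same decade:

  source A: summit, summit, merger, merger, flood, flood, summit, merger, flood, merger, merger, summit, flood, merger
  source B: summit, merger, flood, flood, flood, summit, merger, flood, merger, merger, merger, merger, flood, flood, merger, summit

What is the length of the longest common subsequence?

Pick summit (source A #2, source B #1); then merger (source A #3, source B #2); then flood (source A #5, source B #4); then flood (source A #6, source B #5); then summit (source A #7, source B #6); then merger (source A #8, source B #7); then flood (source A #9, source B #8); then merger (source A #10, source B #11); then merger (source A #11, source B #12); then flood (source A #13, source B #14); then merger (source A #14, source B #15); all 11 events appear in both, in order. Since dp[14][16] = 11, nothing longer is possible.

11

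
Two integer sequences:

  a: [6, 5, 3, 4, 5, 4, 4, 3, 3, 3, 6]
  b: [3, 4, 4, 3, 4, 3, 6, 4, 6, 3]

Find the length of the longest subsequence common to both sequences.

One common subsequence of length 6: 3 [3,1], 4 [4,2], 4 [6,3], 4 [7,5], 3 [8,6], 3 [10,10], and the DP table's final entry dp[11][10] is also 6, so no common subsequence is longer.

6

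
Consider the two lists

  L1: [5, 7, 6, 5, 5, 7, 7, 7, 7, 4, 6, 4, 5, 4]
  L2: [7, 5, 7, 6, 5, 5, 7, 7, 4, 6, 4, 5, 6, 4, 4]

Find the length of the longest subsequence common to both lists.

One common subsequence of length 12: 5 (L1 #1, L2 #2), then 7 (L1 #2, L2 #3), then 6 (L1 #3, L2 #4), then 5 (L1 #4, L2 #5), then 5 (L1 #5, L2 #6), then 7 (L1 #8, L2 #7), then 7 (L1 #9, L2 #8), then 4 (L1 #10, L2 #9), then 6 (L1 #11, L2 #10), then 4 (L1 #12, L2 #11), then 5 (L1 #13, L2 #12), then 4 (L1 #14, L2 #15). Since dp[14][15] = 12, nothing longer is possible.

12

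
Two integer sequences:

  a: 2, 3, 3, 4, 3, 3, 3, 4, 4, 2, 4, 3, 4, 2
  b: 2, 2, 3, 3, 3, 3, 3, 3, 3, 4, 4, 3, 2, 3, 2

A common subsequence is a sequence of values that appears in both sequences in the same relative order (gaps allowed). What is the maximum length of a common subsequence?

One common subsequence of length 11: 2 at a[1]=b[2], 3 at a[2]=b[5], 3 at a[3]=b[6], 3 at a[5]=b[7], 3 at a[6]=b[8], 3 at a[7]=b[9], 4 at a[8]=b[10], 4 at a[9]=b[11], 2 at a[10]=b[13], 3 at a[12]=b[14], 2 at a[14]=b[15]. Since dp[14][15] = 11, nothing longer is possible.

11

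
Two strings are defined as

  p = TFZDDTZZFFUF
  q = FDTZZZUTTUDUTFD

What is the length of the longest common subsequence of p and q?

7

Match F [2,1] → D [5,2] → T [6,3] → Z [7,5] → Z [8,6] → U [11,12] → F [12,14] — 7 characters in the same relative order in both. dp[12][15] = 7 confirms this is the maximum.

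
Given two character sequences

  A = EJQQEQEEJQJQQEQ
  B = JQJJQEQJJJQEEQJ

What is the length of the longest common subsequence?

Pick J (A #2, B #1); then Q (A #3, B #2); then Q (A #4, B #5); then E (A #5, B #6); then Q (A #6, B #7); then J (A #9, B #9); then J (A #11, B #10); then Q (A #12, B #11); then E (A #14, B #13); then Q (A #15, B #14); all 10 characters appear in both, in order. Since dp[15][15] = 10, nothing longer is possible.

10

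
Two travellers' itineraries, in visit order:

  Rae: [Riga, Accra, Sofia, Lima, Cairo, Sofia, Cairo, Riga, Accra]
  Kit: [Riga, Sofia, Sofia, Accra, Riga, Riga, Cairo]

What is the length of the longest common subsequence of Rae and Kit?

Pick Riga (Rae #1, Kit #1), then Sofia (Rae #3, Kit #2), then Sofia (Rae #6, Kit #3), then Cairo (Rae #7, Kit #7); all 4 stops appear in both, in order. dp[9][7] = 4 confirms this is the maximum.

4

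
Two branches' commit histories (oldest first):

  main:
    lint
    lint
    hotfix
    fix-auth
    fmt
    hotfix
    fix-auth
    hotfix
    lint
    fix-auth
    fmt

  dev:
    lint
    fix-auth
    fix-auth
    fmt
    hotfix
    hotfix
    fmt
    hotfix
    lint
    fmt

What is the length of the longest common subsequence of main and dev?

Pick lint (main #1, dev #1) → fix-auth (main #4, dev #3) → fmt (main #5, dev #4) → hotfix (main #6, dev #6) → hotfix (main #8, dev #8) → lint (main #9, dev #9) → fmt (main #11, dev #10); all 7 commits appear in both, in order. Since dp[11][10] = 7, nothing longer is possible.

7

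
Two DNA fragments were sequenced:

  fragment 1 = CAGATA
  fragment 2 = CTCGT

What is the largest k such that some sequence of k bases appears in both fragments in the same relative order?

3

Let dp[i][j] be the LCS length of the first i bases of fragment 1 and the first j bases of fragment 2. dp[i][j] = dp[i-1][j-1]+1 when the i-th and j-th bases match, else max(dp[i-1][j], dp[i][j-1]).
    ·  C  T  C  G  T
 ·  0  0  0  0  0  0
 C  0  1  1  1  1  1
 A  0  1  1  1  1  1
 G  0  1  1  1  2  2
 A  0  1  1  1  2  2
 T  0  1  2  2  2  3
 A  0  1  2  2  2  3
dp[6][5] = 3. One LCS (by backtracking along matches): CGT.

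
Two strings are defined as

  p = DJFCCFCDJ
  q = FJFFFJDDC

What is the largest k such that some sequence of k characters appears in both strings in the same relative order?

Match J at p[2]=q[2] → F at p[3]=q[4] → F at p[6]=q[5] → C at p[7]=q[9] — 4 characters in the same relative order in both. The LCS DP gives dp[9][9] = 4, so this is optimal.

4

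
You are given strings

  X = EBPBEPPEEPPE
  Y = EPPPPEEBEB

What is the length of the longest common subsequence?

7

Pick E [1,1], P [3,3], P [6,4], P [7,5], E [8,6], E [9,7], E [12,9]; all 7 characters appear in both, in order, and the DP table's final entry dp[12][10] is also 7, so no common subsequence is longer.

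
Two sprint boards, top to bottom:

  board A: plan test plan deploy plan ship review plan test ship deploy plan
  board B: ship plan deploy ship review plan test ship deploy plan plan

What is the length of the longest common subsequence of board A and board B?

9

Pick plan [3,2] → deploy [4,3] → ship [6,4] → review [7,5] → plan [8,6] → test [9,7] → ship [10,8] → deploy [11,9] → plan [12,11]; all 9 tasks appear in both, in order. The LCS DP gives dp[12][11] = 9, so this is optimal.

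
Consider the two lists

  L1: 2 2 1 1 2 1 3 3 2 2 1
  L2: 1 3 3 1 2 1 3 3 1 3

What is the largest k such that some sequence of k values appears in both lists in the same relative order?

One common subsequence of length 7: 1 [3,1], then 1 [4,4], then 2 [5,5], then 1 [6,6], then 3 [7,7], then 3 [8,8], then 1 [11,9]. dp[11][10] = 7 confirms this is the maximum.

7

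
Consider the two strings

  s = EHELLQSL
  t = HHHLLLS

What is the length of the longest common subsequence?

4

One common subsequence of length 4: H (s #2, t #3) → L (s #4, t #5) → L (s #5, t #6) → S (s #7, t #7). dp[8][7] = 4 confirms this is the maximum.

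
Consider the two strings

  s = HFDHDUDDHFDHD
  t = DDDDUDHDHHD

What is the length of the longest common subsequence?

8

Let dp[i][j] be the LCS length of the first i characters of s and the first j characters of t. dp[i][j] = dp[i-1][j-1]+1 when the i-th and j-th characters match, else max(dp[i-1][j], dp[i][j-1]).
    ·  D  D  D  D  U  D  H  D  H  H  D
 ·  0  0  0  0  0  0  0  0  0  0  0  0
 H  0  0  0  0  0  0  0  1  1  1  1  1
 F  0  0  0  0  0  0  0  1  1  1  1  1
 D  0  1  1  1  1  1  1  1  2  2  2  2
 H  0  1  1  1  1  1  1  2  2  3  3  3
 D  0  1  2  2  2  2  2  2  3  3  3  4
 U  0  1  2  2  2  3  3  3  3  3  3  4
 D  0  1  2  3  3  3  4  4  4  4  4  4
 D  0  1  2  3  4  4  4  4  5  5  5  5
 H  0  1  2  3  4  4  4  5  5  6  6  6
 F  0  1  2  3  4  4  4  5  5  6  6  6
 D  0  1  2  3  4  4  5  5  6  6  6  7
 H  0  1  2  3  4  4  5  6  6  7  7  7
 D  0  1  2  3  4  4  5  6  7  7  7  8
dp[13][11] = 8. One LCS (by backtracking along matches): DDUDDHHD.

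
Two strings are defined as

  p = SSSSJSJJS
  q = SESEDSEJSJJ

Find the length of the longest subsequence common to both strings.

7

Pick S at p[1]=q[1], S at p[2]=q[3], S at p[3]=q[6], J at p[5]=q[8], S at p[6]=q[9], J at p[7]=q[10], J at p[8]=q[11]; all 7 characters appear in both, in order, and the DP table's final entry dp[9][11] is also 7, so no common subsequence is longer.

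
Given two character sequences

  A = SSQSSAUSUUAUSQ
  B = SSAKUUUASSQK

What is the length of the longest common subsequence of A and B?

9

Taking S [4,1], S [5,2], A [6,3], U [7,5], U [9,6], U [10,7], A [11,8], S [13,10], Q [14,11] gives a common subsequence of length 9. dp[14][12] = 9 confirms this is the maximum.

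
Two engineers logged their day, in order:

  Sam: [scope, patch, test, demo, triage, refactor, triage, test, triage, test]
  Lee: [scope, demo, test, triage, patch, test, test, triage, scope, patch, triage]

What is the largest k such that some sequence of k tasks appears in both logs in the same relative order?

5

One common subsequence of length 5: scope at Sam[1]=Lee[1] → patch at Sam[2]=Lee[5] → test at Sam[3]=Lee[7] → triage at Sam[5]=Lee[8] → triage at Sam[9]=Lee[11], and the DP table's final entry dp[10][11] is also 5, so no common subsequence is longer.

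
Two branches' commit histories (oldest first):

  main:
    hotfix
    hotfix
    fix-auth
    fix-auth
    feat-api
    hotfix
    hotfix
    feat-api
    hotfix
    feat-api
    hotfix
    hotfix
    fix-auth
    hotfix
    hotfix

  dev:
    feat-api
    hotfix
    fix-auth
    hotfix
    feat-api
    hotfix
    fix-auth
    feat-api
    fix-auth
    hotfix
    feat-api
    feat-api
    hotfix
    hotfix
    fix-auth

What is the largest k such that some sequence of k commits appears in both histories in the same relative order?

10

One common subsequence of length 10: hotfix at main[1]=dev[4], then hotfix at main[2]=dev[6], then fix-auth at main[3]=dev[7], then fix-auth at main[4]=dev[9], then hotfix at main[7]=dev[10], then feat-api at main[8]=dev[11], then feat-api at main[10]=dev[12], then hotfix at main[11]=dev[13], then hotfix at main[12]=dev[14], then fix-auth at main[13]=dev[15]. Since dp[15][15] = 10, nothing longer is possible.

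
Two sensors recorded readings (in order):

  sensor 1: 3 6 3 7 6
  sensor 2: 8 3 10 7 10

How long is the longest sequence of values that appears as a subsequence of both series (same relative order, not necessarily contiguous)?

Taking 3 at sensor 1[1]=sensor 2[2], 7 at sensor 1[4]=sensor 2[4] gives a common subsequence of length 2, and the DP table's final entry dp[5][5] is also 2, so no common subsequence is longer.

2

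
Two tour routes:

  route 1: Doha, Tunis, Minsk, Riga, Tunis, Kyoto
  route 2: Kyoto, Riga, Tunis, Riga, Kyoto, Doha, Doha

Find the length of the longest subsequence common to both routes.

3

Match Tunis at route 1[2]=route 2[3], Riga at route 1[4]=route 2[4], Kyoto at route 1[6]=route 2[5] — 3 stops in the same relative order in both. Since dp[6][7] = 3, nothing longer is possible.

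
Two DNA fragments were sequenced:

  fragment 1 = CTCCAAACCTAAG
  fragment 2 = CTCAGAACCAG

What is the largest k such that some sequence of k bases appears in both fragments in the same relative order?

Let dp[i][j] be the LCS length of the first i bases of fragment 1 and the first j bases of fragment 2. dp[i][j] = dp[i-1][j-1]+1 when the i-th and j-th bases match, else max(dp[i-1][j], dp[i][j-1]).
    ·  C  T  C  A  G  A  A  C  C  A  G
 ·  0  0  0  0  0  0  0  0  0  0  0  0
 C  0  1  1  1  1  1  1  1  1  1  1  1
 T  0  1  2  2  2  2  2  2  2  2  2  2
 C  0  1  2  3  3  3  3  3  3  3  3  3
 C  0  1  2  3  3  3  3  3  4  4  4  4
 A  0  1  2  3  4  4  4  4  4  4  5  5
 A  0  1  2  3  4  4  5  5  5  5  5  5
 A  0  1  2  3  4  4  5  6  6  6  6  6
 C  0  1  2  3  4  4  5  6  7  7  7  7
 C  0  1  2  3  4  4  5  6  7  8  8  8
 T  0  1  2  3  4  4  5  6  7  8  8  8
 A  0  1  2  3  4  4  5  6  7  8  9  9
 A  0  1  2  3  4  4  5  6  7  8  9  9
 G  0  1  2  3  4  5  5  6  7  8  9 10
dp[13][11] = 10. One LCS (by backtracking along matches): CTCAAACCAG.

10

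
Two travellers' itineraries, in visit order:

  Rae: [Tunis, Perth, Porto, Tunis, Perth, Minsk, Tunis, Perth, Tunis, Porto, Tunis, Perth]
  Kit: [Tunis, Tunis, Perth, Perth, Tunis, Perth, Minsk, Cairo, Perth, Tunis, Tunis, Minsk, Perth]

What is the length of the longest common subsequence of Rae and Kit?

Match Tunis at Rae[1]=Kit[2], Perth at Rae[2]=Kit[4], Tunis at Rae[4]=Kit[5], Perth at Rae[5]=Kit[6], Minsk at Rae[6]=Kit[7], Perth at Rae[8]=Kit[9], Tunis at Rae[9]=Kit[10], Tunis at Rae[11]=Kit[11], Perth at Rae[12]=Kit[13] — 9 stops in the same relative order in both. The LCS DP gives dp[12][13] = 9, so this is optimal.

9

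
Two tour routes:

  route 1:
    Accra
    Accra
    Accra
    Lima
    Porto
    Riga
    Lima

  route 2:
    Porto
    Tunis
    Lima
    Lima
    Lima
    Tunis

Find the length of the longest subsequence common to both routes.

2

Pick Lima at route 1[4]=route 2[4], Lima at route 1[7]=route 2[5]; all 2 stops appear in both, in order. dp[7][6] = 2 confirms this is the maximum.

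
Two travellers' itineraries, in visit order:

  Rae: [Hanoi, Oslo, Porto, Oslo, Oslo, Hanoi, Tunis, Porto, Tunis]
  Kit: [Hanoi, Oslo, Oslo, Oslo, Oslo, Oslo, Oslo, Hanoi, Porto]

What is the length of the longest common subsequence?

6

Pick Hanoi at Rae[1]=Kit[1], then Oslo at Rae[2]=Kit[5], then Oslo at Rae[4]=Kit[6], then Oslo at Rae[5]=Kit[7], then Hanoi at Rae[6]=Kit[8], then Porto at Rae[8]=Kit[9]; all 6 stops appear in both, in order. dp[9][9] = 6 confirms this is the maximum.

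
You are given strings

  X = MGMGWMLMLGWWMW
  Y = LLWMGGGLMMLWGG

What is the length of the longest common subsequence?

Taking M (X #1, Y #4), G (X #2, Y #6), G (X #4, Y #7), M (X #6, Y #9), M (X #8, Y #10), L (X #9, Y #11), G (X #10, Y #14) gives a common subsequence of length 7. Since dp[14][14] = 7, nothing longer is possible.

7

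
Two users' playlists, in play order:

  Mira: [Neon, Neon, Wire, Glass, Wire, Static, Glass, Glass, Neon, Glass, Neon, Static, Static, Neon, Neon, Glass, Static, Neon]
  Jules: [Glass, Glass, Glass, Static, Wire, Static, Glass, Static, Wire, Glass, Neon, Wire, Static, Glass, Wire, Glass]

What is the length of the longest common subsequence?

Match Glass [4,3]; then Wire [5,5]; then Static [6,6]; then Glass [7,7]; then Glass [8,10]; then Neon [9,11]; then Glass [10,14]; then Glass [16,16] — 8 songs in the same relative order in both, and the DP table's final entry dp[18][16] is also 8, so no common subsequence is longer.

8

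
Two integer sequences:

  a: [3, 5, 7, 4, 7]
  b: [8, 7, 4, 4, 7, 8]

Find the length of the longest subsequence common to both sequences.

One common subsequence of length 3: 7 (a #3, b #2), then 4 (a #4, b #4), then 7 (a #5, b #5). Since dp[5][6] = 3, nothing longer is possible.

3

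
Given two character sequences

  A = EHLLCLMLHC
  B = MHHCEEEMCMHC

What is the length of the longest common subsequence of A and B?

Let dp[i][j] be the LCS length of the first i characters of A and the first j characters of B. dp[i][j] = dp[i-1][j-1]+1 when the i-th and j-th characters match, else max(dp[i-1][j], dp[i][j-1]).
    ·  M  H  H  C  E  E  E  M  C  M  H  C
 ·  0  0  0  0  0  0  0  0  0  0  0  0  0
 E  0  0  0  0  0  1  1  1  1  1  1  1  1
 H  0  0  1  1  1  1  1  1  1  1  1  2  2
 L  0  0  1  1  1  1  1  1  1  1  1  2  2
 L  0  0  1  1  1  1  1  1  1  1  1  2  2
 C  0  0  1  1  2  2  2  2  2  2  2  2  3
 L  0  0  1  1  2  2  2  2  2  2  2  2  3
 M  0  1  1  1  2  2  2  2  3  3  3  3  3
 L  0  1  1  1  2  2  2  2  3  3  3  3  3
 H  0  1  2  2  2  2  2  2  3  3  3  4  4
 C  0  1  2  2  3  3  3  3  3  4  4  4  5
dp[10][12] = 5. One LCS (by backtracking along matches): ECMHC.

5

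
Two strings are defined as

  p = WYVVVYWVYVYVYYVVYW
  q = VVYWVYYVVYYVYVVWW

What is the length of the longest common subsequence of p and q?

13

One common subsequence of length 13: V at p[4]=q[1]; then V at p[5]=q[2]; then Y at p[6]=q[3]; then W at p[7]=q[4]; then V at p[8]=q[5]; then Y at p[9]=q[7]; then V at p[10]=q[9]; then Y at p[11]=q[11]; then V at p[12]=q[12]; then Y at p[14]=q[13]; then V at p[15]=q[14]; then V at p[16]=q[15]; then W at p[18]=q[17]. The LCS DP gives dp[18][17] = 13, so this is optimal.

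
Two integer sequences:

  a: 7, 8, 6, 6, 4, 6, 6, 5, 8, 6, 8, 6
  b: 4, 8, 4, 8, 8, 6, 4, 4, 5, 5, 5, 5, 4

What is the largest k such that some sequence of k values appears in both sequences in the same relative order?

One common subsequence of length 5: 8 [2,2]; then 4 [5,3]; then 8 [9,4]; then 8 [11,5]; then 6 [12,6], and the DP table's final entry dp[12][13] is also 5, so no common subsequence is longer.

5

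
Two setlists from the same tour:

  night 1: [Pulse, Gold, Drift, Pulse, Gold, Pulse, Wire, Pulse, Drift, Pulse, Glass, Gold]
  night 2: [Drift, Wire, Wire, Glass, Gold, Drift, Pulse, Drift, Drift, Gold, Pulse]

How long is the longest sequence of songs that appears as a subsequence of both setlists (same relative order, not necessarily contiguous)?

5

One common subsequence of length 5: Gold at night 1[2]=night 2[5], then Drift at night 1[3]=night 2[6], then Pulse at night 1[4]=night 2[7], then Gold at night 1[5]=night 2[10], then Pulse at night 1[10]=night 2[11]. Since dp[12][11] = 5, nothing longer is possible.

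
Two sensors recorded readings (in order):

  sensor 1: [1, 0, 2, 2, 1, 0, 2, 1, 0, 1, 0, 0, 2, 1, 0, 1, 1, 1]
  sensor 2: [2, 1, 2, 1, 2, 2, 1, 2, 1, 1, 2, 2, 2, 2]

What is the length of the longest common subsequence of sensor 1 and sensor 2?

Taking 1 [1,4], then 2 [3,5], then 2 [4,6], then 1 [5,7], then 2 [7,8], then 1 [8,9], then 1 [10,10], then 2 [13,14] gives a common subsequence of length 8. The LCS DP gives dp[18][14] = 8, so this is optimal.

8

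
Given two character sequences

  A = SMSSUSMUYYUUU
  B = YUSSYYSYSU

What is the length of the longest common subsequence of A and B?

5

Taking S [1,3], then S [3,4], then S [4,7], then S [6,9], then U [13,10] gives a common subsequence of length 5. Since dp[13][10] = 5, nothing longer is possible.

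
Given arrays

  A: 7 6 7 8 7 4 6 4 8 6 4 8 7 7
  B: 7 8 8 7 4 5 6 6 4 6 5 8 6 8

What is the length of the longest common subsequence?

9

Taking 7 at A[1]=B[1], then 8 at A[4]=B[3], then 7 at A[5]=B[4], then 4 at A[6]=B[5], then 6 at A[7]=B[8], then 4 at A[8]=B[9], then 8 at A[9]=B[12], then 6 at A[10]=B[13], then 8 at A[12]=B[14] gives a common subsequence of length 9, and the DP table's final entry dp[14][14] is also 9, so no common subsequence is longer.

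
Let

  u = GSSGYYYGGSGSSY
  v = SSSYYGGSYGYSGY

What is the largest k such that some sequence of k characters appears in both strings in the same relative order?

10

Pick S (u #2, v #2), then S (u #3, v #3), then Y (u #6, v #4), then Y (u #7, v #5), then G (u #8, v #6), then G (u #9, v #7), then S (u #10, v #8), then G (u #11, v #10), then S (u #12, v #12), then Y (u #14, v #14); all 10 characters appear in both, in order. The LCS DP gives dp[14][14] = 10, so this is optimal.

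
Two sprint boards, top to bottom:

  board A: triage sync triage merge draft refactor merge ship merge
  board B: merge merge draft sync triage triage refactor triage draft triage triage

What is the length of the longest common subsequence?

3

Taking triage [1,6], triage [3,8], draft [5,9] gives a common subsequence of length 3. The LCS DP gives dp[9][11] = 3, so this is optimal.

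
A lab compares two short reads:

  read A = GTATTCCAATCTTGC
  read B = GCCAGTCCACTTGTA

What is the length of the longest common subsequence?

10

One common subsequence of length 10: G at read A[1]=read B[1] → A at read A[3]=read B[4] → T at read A[5]=read B[6] → C at read A[6]=read B[7] → C at read A[7]=read B[8] → A at read A[9]=read B[9] → C at read A[11]=read B[10] → T at read A[12]=read B[11] → T at read A[13]=read B[12] → G at read A[14]=read B[13]. dp[15][15] = 10 confirms this is the maximum.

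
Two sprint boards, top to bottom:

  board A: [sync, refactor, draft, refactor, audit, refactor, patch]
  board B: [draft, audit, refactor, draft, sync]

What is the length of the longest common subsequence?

3

Match draft at board A[3]=board B[1]; then audit at board A[5]=board B[2]; then refactor at board A[6]=board B[3] — 3 tasks in the same relative order in both. dp[7][5] = 3 confirms this is the maximum.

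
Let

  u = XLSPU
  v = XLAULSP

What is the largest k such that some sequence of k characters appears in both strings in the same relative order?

4

Let dp[i][j] be the LCS length of the first i characters of u and the first j characters of v. dp[i][j] = dp[i-1][j-1]+1 when the i-th and j-th characters match, else max(dp[i-1][j], dp[i][j-1]).
    ·  X  L  A  U  L  S  P
 ·  0  0  0  0  0  0  0  0
 X  0  1  1  1  1  1  1  1
 L  0  1  2  2  2  2  2  2
 S  0  1  2  2  2  2  3  3
 P  0  1  2  2  2  2  3  4
 U  0  1  2  2  3  3  3  4
dp[5][7] = 4. One LCS (by backtracking along matches): XLSP.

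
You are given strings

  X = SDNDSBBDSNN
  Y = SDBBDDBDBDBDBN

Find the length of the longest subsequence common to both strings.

Pick S [1,1], D [2,6], D [4,8], B [6,9], B [7,11], D [8,12], N [11,14]; all 7 characters appear in both, in order, and the DP table's final entry dp[11][14] is also 7, so no common subsequence is longer.

7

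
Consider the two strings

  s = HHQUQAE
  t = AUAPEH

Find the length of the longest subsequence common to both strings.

3

Taking U (s #4, t #2), then A (s #6, t #3), then E (s #7, t #5) gives a common subsequence of length 3. dp[7][6] = 3 confirms this is the maximum.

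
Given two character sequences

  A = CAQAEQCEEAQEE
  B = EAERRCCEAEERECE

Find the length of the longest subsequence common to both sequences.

7

Pick A (A #4, B #2) → E (A #5, B #3) → C (A #7, B #7) → E (A #8, B #10) → E (A #9, B #11) → E (A #12, B #13) → E (A #13, B #15); all 7 characters appear in both, in order. The LCS DP gives dp[13][15] = 7, so this is optimal.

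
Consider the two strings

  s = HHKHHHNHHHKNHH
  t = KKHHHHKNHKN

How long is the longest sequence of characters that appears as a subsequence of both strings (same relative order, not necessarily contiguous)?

8

Taking H (s #1, t #3); then H (s #2, t #4); then H (s #4, t #5); then H (s #5, t #6); then N (s #7, t #8); then H (s #10, t #9); then K (s #11, t #10); then N (s #12, t #11) gives a common subsequence of length 8. Since dp[14][11] = 8, nothing longer is possible.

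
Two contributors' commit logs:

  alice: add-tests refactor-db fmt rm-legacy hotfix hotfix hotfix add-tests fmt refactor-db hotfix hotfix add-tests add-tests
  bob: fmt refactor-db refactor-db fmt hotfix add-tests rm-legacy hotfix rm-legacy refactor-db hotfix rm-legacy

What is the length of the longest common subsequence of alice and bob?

One common subsequence of length 6: refactor-db (alice #2, bob #3), fmt (alice #3, bob #4), rm-legacy (alice #4, bob #7), hotfix (alice #5, bob #8), refactor-db (alice #10, bob #10), hotfix (alice #11, bob #11), and the DP table's final entry dp[14][12] is also 6, so no common subsequence is longer.

6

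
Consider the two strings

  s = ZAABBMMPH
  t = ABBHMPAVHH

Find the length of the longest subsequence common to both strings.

Let dp[i][j] be the LCS length of the first i characters of s and the first j characters of t. dp[i][j] = dp[i-1][j-1]+1 when the i-th and j-th characters match, else max(dp[i-1][j], dp[i][j-1]).
    ·  A  B  B  H  M  P  A  V  H  H
 ·  0  0  0  0  0  0  0  0  0  0  0
 Z  0  0  0  0  0  0  0  0  0  0  0
 A  0  1  1  1  1  1  1  1  1  1  1
 A  0  1  1  1  1  1  1  2  2  2  2
 B  0  1  2  2  2  2  2  2  2  2  2
 B  0  1  2  3  3  3  3  3  3  3  3
 M  0  1  2  3  3  4  4  4  4  4  4
 M  0  1  2  3  3  4  4  4  4  4  4
 P  0  1  2  3  3  4  5  5  5  5  5
 H  0  1  2  3  4  4  5  5  5  6  6
dp[9][10] = 6. One LCS (by backtracking along matches): ABBMPH.

6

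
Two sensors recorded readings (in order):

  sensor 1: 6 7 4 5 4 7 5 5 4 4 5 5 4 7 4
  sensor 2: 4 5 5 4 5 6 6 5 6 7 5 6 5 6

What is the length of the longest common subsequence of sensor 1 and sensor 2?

Match 4 (sensor 1 #3, sensor 2 #1), then 5 (sensor 1 #4, sensor 2 #3), then 4 (sensor 1 #5, sensor 2 #4), then 5 (sensor 1 #7, sensor 2 #5), then 5 (sensor 1 #8, sensor 2 #8), then 5 (sensor 1 #11, sensor 2 #11), then 5 (sensor 1 #12, sensor 2 #13) — 7 values in the same relative order in both. The LCS DP gives dp[15][14] = 7, so this is optimal.

7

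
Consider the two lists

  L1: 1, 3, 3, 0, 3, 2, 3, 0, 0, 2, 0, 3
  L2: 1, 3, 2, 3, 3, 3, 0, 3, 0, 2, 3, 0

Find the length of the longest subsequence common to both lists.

9

Let dp[i][j] be the LCS length of the first i values of L1 and the first j values of L2. dp[i][j] = dp[i-1][j-1]+1 when the i-th and j-th values match, else max(dp[i-1][j], dp[i][j-1]).
    ·  1  3  2  3  3  3  0  3  0  2  3  0
 ·  0  0  0  0  0  0  0  0  0  0  0  0  0
 1  0  1  1  1  1  1  1  1  1  1  1  1  1
 3  0  1  2  2  2  2  2  2  2  2  2  2  2
 3  0  1  2  2  3  3  3  3  3  3  3  3  3
 0  0  1  2  2  3  3  3  4  4  4  4  4  4
 3  0  1  2  2  3  4  4  4  5  5  5  5  5
 2  0  1  2  3  3  4  4  4  5  5  6  6  6
 3  0  1  2  3  4  4  5  5  5  5  6  7  7
 0  0  1  2  3  4  4  5  6  6  6  6  7  8
 0  0  1  2  3  4  4  5  6  6  7  7  7  8
 2  0  1  2  3  4  4  5  6  6  7  8  8  8
 0  0  1  2  3  4  4  5  6  6  7  8  8  9
 3  0  1  2  3  4  5  5  6  7  7  8  9  9
dp[12][12] = 9. One LCS (by backtracking along matches): 1, 3, 3, 3, 3, 0, 0, 2, 0.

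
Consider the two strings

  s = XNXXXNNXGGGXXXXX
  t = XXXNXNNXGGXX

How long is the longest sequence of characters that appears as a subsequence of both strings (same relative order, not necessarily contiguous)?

11

Match X [1,1]; then X [3,2]; then X [4,3]; then X [5,5]; then N [6,6]; then N [7,7]; then X [8,8]; then G [10,9]; then G [11,10]; then X [15,11]; then X [16,12] — 11 characters in the same relative order in both. dp[16][12] = 11 confirms this is the maximum.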